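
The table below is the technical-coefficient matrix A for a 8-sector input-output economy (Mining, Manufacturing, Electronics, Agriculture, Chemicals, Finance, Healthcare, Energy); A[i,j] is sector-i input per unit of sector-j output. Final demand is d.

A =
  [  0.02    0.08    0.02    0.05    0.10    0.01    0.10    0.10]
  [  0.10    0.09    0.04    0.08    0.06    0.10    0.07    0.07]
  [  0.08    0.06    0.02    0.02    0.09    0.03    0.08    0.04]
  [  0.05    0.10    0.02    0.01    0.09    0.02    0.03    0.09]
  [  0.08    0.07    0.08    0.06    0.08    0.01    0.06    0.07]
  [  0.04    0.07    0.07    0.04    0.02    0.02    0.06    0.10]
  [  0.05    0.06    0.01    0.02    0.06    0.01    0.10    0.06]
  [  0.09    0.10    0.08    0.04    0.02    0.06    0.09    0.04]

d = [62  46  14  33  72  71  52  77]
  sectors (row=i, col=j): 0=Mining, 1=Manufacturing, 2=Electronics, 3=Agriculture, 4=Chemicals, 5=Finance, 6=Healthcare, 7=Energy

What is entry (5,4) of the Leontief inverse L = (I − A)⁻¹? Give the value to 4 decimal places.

L[5,4] = 0.0705

Form M = I − A:
  [  0.98   -0.08   -0.02   -0.05   -0.10   -0.01   -0.10   -0.10]
  [ -0.10    0.91   -0.04   -0.08   -0.06   -0.10   -0.07   -0.07]
  [ -0.08   -0.06    0.98   -0.02   -0.09   -0.03   -0.08   -0.04]
  [ -0.05   -0.10   -0.02    0.99   -0.09   -0.02   -0.03   -0.09]
  [ -0.08   -0.07   -0.08   -0.06    0.92   -0.01   -0.06   -0.07]
  [ -0.04   -0.07   -0.07   -0.04   -0.02    0.98   -0.06   -0.10]
  [ -0.05   -0.06   -0.01   -0.02   -0.06   -0.01    0.90   -0.06]
  [ -0.09   -0.10   -0.08   -0.04   -0.02   -0.06   -0.09    0.96]
Leontief inverse L = M⁻¹:
  [  1.0839    0.1537    0.0612    0.0897    0.1582    0.0437    0.1705    0.1618]
  [  0.1735    1.1827    0.0896    0.1294    0.1341    0.1403    0.1573    0.1544]
  [  0.1316    0.1226    1.0543    0.0556    0.1435    0.0561    0.1427    0.0970]
  [  0.1069    0.1654    0.0584    1.0484    0.1410    0.0524    0.0923    0.1454]
  [  0.1448    0.1473    0.1203    0.1012    1.1467    0.0437    0.1347    0.1369]
  [  0.0949    0.1344    0.1035    0.0732    0.0705    1.0511    0.1227    0.1532]
  [  0.0965    0.1155    0.0394    0.0505    0.1053    0.0345    1.1562    0.1084]
  [  0.1531    0.1770    0.1180    0.0816    0.0848    0.0954    0.1670    1.1097]
Total output x = L · d:
  x_0 = 1.0839·62 + 0.1537·46 + 0.0612·14 + 0.0897·33 + 0.1582·72 + 0.0437·71 + 0.1705·52 + 0.1618·77 = 113.9135
  x_1 = 0.1735·62 + 1.1827·46 + 0.0896·14 + 0.1294·33 + 0.1341·72 + 0.1403·71 + 0.1573·52 + 0.1544·77 = 110.3614
  x_2 = 0.1316·62 + 0.1226·46 + 1.0543·14 + 0.0556·33 + 0.1435·72 + 0.0561·71 + 0.1427·52 + 0.0970·77 = 59.6120
  x_3 = 0.1069·62 + 0.1654·46 + 0.0584·14 + 1.0484·33 + 0.1410·72 + 0.0524·71 + 0.0923·52 + 0.1454·77 = 79.5239
  x_4 = 0.1448·62 + 0.1473·46 + 0.1203·14 + 0.1012·33 + 1.1467·72 + 0.0437·71 + 0.1347·52 + 0.1369·77 = 123.9863
  x_5 = 0.0949·62 + 0.1344·46 + 0.1035·14 + 0.0732·33 + 0.0705·72 + 1.0511·71 + 0.1227·52 + 0.1532·77 = 113.8118
  x_6 = 0.0965·62 + 0.1155·46 + 0.0394·14 + 0.0505·33 + 0.1053·72 + 0.0345·71 + 1.1562·52 + 0.1084·77 = 92.0228
  x_7 = 0.1531·62 + 0.1770·46 + 0.1180·14 + 0.0816·33 + 0.0848·72 + 0.0954·71 + 0.1670·52 + 1.1097·77 = 128.9883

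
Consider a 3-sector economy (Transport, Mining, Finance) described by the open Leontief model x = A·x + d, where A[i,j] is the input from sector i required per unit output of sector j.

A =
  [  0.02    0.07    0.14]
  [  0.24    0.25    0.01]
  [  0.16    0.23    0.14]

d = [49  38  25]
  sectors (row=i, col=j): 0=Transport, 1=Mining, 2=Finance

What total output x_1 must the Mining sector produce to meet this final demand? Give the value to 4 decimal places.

Form M = I − A:
  [  0.98   -0.07   -0.14]
  [ -0.24    0.75   -0.01]
  [ -0.16   -0.23    0.86]
Leontief inverse L = M⁻¹:
  [  1.0879    0.1564    0.1789]
  [  0.3521    1.3887    0.0735]
  [  0.2966    0.4005    1.2157]
Total output x = L · d:
  x_0 = 1.0879·49 + 0.1564·38 + 0.1789·25 = 63.7249
  x_1 = 0.3521·49 + 1.3887·38 + 0.0735·25 = 71.8606
  x_2 = 0.2966·49 + 0.4005·38 + 1.2157·25 = 60.1441

71.8606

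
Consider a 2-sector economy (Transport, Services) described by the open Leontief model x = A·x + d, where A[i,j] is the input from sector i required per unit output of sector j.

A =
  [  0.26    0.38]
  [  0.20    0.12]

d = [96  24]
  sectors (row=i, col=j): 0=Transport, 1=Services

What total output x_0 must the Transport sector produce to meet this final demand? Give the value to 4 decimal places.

162.7260

Form M = I − A:
  [  0.74   -0.38]
  [ -0.20    0.88]
Leontief inverse L = M⁻¹:
  [  1.5299    0.6606]
  [  0.3477    1.2865]
Total output x = L · d:
  x_0 = 1.5299·96 + 0.6606·24 = 162.7260
  x_1 = 0.3477·96 + 1.2865·24 = 64.2559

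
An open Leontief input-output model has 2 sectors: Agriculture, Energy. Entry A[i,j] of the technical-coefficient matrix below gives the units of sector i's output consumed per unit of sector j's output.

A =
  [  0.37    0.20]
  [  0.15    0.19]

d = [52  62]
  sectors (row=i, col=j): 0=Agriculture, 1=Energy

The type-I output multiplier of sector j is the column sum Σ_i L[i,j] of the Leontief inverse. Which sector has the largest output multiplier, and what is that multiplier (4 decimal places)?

Form M = I − A:
  [  0.63   -0.20]
  [ -0.15    0.81]
Leontief inverse L = M⁻¹:
  [  1.6864    0.4164]
  [  0.3123    1.3117]
Total output x = L · d:
  x_0 = 1.6864·52 + 0.4164·62 = 113.5124
  x_1 = 0.3123·52 + 1.3117·62 = 97.5640
Output multipliers (column sums of L):
  Agriculture: 1.9988
  Energy: 1.7281

Agriculture (1.9988)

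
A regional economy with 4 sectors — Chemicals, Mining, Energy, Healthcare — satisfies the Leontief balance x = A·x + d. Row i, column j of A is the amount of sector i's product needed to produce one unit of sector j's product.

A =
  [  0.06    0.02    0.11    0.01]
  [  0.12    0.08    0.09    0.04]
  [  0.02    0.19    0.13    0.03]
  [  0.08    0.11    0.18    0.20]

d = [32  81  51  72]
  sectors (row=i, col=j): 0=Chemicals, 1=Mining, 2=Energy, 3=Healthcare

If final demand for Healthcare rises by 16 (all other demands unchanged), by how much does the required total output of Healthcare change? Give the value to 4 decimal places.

Form M = I − A:
  [  0.94   -0.02   -0.11   -0.01]
  [ -0.12    0.92   -0.09   -0.04]
  [ -0.02   -0.19    0.87   -0.03]
  [ -0.08   -0.11   -0.18    0.80]
Leontief inverse L = M⁻¹:
  [  1.0760    0.0562    0.1464    0.0217]
  [  0.1527    1.1288    0.1493    0.0639]
  [  0.0630    0.2553    1.1959    0.0584]
  [  0.1428    0.2183    0.3042    1.2741]
Total output x = L · d:
  x_0 = 1.0760·32 + 0.0562·81 + 0.1464·51 + 0.0217·72 = 48.0148
  x_1 = 0.1527·32 + 1.1288·81 + 0.1493·51 + 0.0639·72 = 108.5350
  x_2 = 0.0630·32 + 0.2553·81 + 1.1959·51 + 0.0584·72 = 87.8931
  x_3 = 0.1428·32 + 0.2183·81 + 0.3042·51 + 1.2741·72 = 129.5010
Δx_3 = L[3,3] · Δd_3 = 1.2741 · 16 = 20.3857

20.3857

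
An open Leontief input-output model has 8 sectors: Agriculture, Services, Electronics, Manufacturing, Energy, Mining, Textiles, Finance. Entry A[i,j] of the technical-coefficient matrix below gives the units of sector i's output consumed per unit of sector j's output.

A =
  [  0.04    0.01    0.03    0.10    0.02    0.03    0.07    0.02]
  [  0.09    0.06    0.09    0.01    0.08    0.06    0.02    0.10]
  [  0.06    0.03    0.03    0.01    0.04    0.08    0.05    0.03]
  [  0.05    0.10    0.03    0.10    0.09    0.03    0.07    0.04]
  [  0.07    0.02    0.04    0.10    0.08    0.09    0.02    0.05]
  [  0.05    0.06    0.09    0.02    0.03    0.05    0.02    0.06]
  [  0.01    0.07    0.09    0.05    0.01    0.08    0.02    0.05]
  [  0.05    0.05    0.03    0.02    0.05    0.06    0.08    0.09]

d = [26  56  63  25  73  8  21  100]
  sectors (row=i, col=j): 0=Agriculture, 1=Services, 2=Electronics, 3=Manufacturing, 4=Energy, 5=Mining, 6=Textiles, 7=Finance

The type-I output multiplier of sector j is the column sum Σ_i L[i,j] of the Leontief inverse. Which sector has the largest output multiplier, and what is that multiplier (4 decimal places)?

Form M = I − A:
  [  0.96   -0.01   -0.03   -0.10   -0.02   -0.03   -0.07   -0.02]
  [ -0.09    0.94   -0.09   -0.01   -0.08   -0.06   -0.02   -0.10]
  [ -0.06   -0.03    0.97   -0.01   -0.04   -0.08   -0.05   -0.03]
  [ -0.05   -0.10   -0.03    0.90   -0.09   -0.03   -0.07   -0.04]
  [ -0.07   -0.02   -0.04   -0.10    0.92   -0.09   -0.02   -0.05]
  [ -0.05   -0.06   -0.09   -0.02   -0.03    0.95   -0.02   -0.06]
  [ -0.01   -0.07   -0.09   -0.05   -0.01   -0.08    0.98   -0.05]
  [ -0.05   -0.05   -0.03   -0.02   -0.05   -0.06   -0.08    0.91]
Leontief inverse L = M⁻¹:
  [  1.0664    0.0419    0.0590    0.1327    0.0480    0.0611    0.0956    0.0477]
  [  0.1369    1.0970    0.1331    0.0515    0.1215    0.1123    0.0594    0.1476]
  [  0.0880    0.0559    1.0617    0.0372    0.0643    0.1129    0.0727    0.0597]
  [  0.0990    0.1471    0.0786    1.1500    0.1397    0.0834    0.1082    0.0906]
  [  0.1128    0.0611    0.0808    0.1471    1.1227    0.1359    0.0571    0.0921]
  [  0.0852    0.0894    0.1234    0.0476    0.0609    1.0888    0.0489    0.0957]
  [  0.0463    0.1037    0.1261    0.0753    0.0429    0.1189    1.0481    0.0877]
  [  0.0871    0.0860    0.0709    0.0545    0.0840    0.1048    0.1118    1.1327]
Total output x = L · d:
  x_0 = 1.0664·26 + 0.0419·56 + 0.0590·63 + 0.1327·25 + 0.0480·73 + 0.0611·8 + 0.0956·21 + 0.0477·100 = 47.8793
  x_1 = 0.1369·26 + 1.0970·56 + 0.1331·63 + 0.0515·25 + 0.1215·73 + 0.1123·8 + 0.0594·21 + 0.1476·100 = 100.4385
  x_2 = 0.0880·26 + 0.0559·56 + 1.0617·63 + 0.0372·25 + 0.0643·73 + 0.1129·8 + 0.0727·21 + 0.0597·100 = 86.3314
  x_3 = 0.0990·26 + 0.1471·56 + 0.0786·63 + 1.1500·25 + 0.1397·73 + 0.0834·8 + 0.1082·21 + 0.0906·100 = 66.7076
  x_4 = 0.1128·26 + 0.0611·56 + 0.0808·63 + 0.1471·25 + 1.1227·73 + 0.1359·8 + 0.0571·21 + 0.0921·100 = 108.5740
  x_5 = 0.0852·26 + 0.0894·56 + 0.1234·63 + 0.0476·25 + 0.0609·73 + 1.0888·8 + 0.0489·21 + 0.0957·100 = 39.9425
  x_6 = 0.0463·26 + 0.1037·56 + 0.1261·63 + 0.0753·25 + 0.0429·73 + 0.1189·8 + 1.0481·21 + 0.0877·100 = 51.7047
  x_7 = 0.0871·26 + 0.0860·56 + 0.0709·63 + 0.0545·25 + 0.0840·73 + 0.1048·8 + 0.1118·21 + 1.1327·100 = 135.4963
Output multipliers (column sums of L):
  Agriculture: 1.7216
  Services: 1.6823
  Electronics: 1.7337
  Manufacturing: 1.6958
  Energy: 1.6840
  Mining: 1.8180
  Textiles: 1.6019
  Finance: 1.7537

Mining (1.8180)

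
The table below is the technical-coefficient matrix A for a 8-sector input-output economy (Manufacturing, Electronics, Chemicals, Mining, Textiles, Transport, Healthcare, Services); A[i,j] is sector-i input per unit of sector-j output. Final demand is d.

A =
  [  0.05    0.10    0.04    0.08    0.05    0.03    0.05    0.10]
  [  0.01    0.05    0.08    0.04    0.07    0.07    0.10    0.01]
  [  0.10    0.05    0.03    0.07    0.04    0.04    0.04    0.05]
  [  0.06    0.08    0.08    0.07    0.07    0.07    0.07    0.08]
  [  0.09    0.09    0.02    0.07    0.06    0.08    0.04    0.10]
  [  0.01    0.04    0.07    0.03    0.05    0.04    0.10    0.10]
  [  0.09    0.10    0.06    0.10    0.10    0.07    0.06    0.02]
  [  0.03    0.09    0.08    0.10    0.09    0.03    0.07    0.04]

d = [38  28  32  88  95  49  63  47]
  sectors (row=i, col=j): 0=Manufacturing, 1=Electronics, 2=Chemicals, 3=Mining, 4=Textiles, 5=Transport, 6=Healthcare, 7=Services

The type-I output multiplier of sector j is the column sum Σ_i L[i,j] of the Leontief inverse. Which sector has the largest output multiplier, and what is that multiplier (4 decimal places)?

Form M = I − A:
  [  0.95   -0.10   -0.04   -0.08   -0.05   -0.03   -0.05   -0.10]
  [ -0.01    0.95   -0.08   -0.04   -0.07   -0.07   -0.10   -0.01]
  [ -0.10   -0.05    0.97   -0.07   -0.04   -0.04   -0.04   -0.05]
  [ -0.06   -0.08   -0.08    0.93   -0.07   -0.07   -0.07   -0.08]
  [ -0.09   -0.09   -0.02   -0.07    0.94   -0.08   -0.04   -0.10]
  [ -0.01   -0.04   -0.07   -0.03   -0.05    0.96   -0.10   -0.10]
  [ -0.09   -0.10   -0.06   -0.10   -0.10   -0.07    0.94   -0.02]
  [ -0.03   -0.09   -0.08   -0.10   -0.09   -0.03   -0.07    0.96]
Leontief inverse L = M⁻¹:
  [  1.1034    0.1769    0.1018    0.1519    0.1200    0.0864    0.1193    0.1587]
  [  0.0619    1.1141    0.1289    0.1001    0.1283    0.1200    0.1576    0.0623]
  [  0.1457    0.1161    1.0801    0.1306    0.0970    0.0860    0.0968    0.1046]
  [  0.1245    0.1676    0.1483    1.1521    0.1486    0.1342    0.1484    0.1510]
  [  0.1457    0.1741    0.0872    0.1473    1.1353    0.1400    0.1167    0.1691]
  [  0.0622    0.1087    0.1227    0.0962    0.1131    1.0894    0.1592    0.1506]
  [  0.1569    0.1909    0.1296    0.1826    0.1798    0.1388    1.1413    0.0973]
  [  0.0924    0.1707    0.1422    0.1752    0.1624    0.0924    0.1412    1.1046]
Total output x = L · d:
  x_0 = 1.1034·38 + 0.1769·28 + 0.1018·32 + 0.1519·88 + 0.1200·95 + 0.0864·49 + 0.1193·63 + 0.1587·47 = 94.1078
  x_1 = 0.0619·38 + 1.1141·28 + 0.1289·32 + 0.1001·88 + 0.1283·95 + 0.1200·49 + 0.1576·63 + 0.0623·47 = 77.4039
  x_2 = 0.1457·38 + 0.1161·28 + 1.0801·32 + 0.1306·88 + 0.0970·95 + 0.0860·49 + 0.0968·63 + 0.1046·47 = 79.2820
  x_3 = 0.1245·38 + 0.1676·28 + 0.1483·32 + 1.1521·88 + 0.1486·95 + 0.1342·49 + 0.1484·63 + 0.1510·47 = 152.6871
  x_4 = 0.1457·38 + 0.1741·28 + 0.0872·32 + 0.1473·88 + 1.1353·95 + 0.1400·49 + 0.1167·63 + 0.1691·47 = 156.1800
  x_5 = 0.0622·38 + 0.1087·28 + 0.1227·32 + 0.0962·88 + 0.1131·95 + 1.0894·49 + 0.1592·63 + 0.1506·47 = 99.0276
  x_6 = 0.1569·38 + 0.1909·28 + 0.1296·32 + 0.1826·88 + 0.1798·95 + 0.1388·49 + 1.1413·63 + 0.0973·47 = 131.8788
  x_7 = 0.0924·38 + 0.1707·28 + 0.1422·32 + 0.1752·88 + 0.1624·95 + 0.0924·49 + 0.1412·63 + 1.1046·47 = 109.0202
Output multipliers (column sums of L):
  Manufacturing: 1.8927
  Electronics: 2.2191
  Chemicals: 1.9408
  Mining: 2.1359
  Textiles: 2.0844
  Transport: 1.8871
  Healthcare: 2.0805
  Services: 1.9981

Electronics (2.2191)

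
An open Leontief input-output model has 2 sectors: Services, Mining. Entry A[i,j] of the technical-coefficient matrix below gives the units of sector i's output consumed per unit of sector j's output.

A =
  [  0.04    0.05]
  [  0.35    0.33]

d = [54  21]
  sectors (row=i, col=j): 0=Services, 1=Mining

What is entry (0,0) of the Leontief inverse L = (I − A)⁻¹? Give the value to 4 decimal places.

L[0,0] = 1.0708

Form M = I − A:
  [  0.96   -0.05]
  [ -0.35    0.67]
Leontief inverse L = M⁻¹:
  [  1.0708    0.0799]
  [  0.5594    1.5343]
Total output x = L · d:
  x_0 = 1.0708·54 + 0.0799·21 = 59.5014
  x_1 = 0.5594·54 + 1.5343·21 = 62.4261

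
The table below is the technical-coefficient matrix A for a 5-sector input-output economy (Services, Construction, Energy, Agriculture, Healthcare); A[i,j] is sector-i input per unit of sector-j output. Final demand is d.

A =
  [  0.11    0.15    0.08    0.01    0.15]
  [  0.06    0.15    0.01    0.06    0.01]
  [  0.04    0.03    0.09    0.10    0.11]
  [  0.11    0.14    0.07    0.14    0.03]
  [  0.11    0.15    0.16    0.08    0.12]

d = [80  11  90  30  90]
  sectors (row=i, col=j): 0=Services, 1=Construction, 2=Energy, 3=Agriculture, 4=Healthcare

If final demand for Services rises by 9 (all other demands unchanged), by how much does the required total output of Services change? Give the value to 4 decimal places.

Form M = I − A:
  [  0.89   -0.15   -0.08   -0.01   -0.15]
  [ -0.06    0.85   -0.01   -0.06   -0.01]
  [ -0.04   -0.03    0.91   -0.10   -0.11]
  [ -0.11   -0.14   -0.07    0.86   -0.03]
  [ -0.11   -0.15   -0.16   -0.08    0.88]
Leontief inverse L = M⁻¹:
  [  1.1852    0.2662    0.1524    0.0711    0.2265]
  [  0.1001    1.2177    0.0362    0.0939    0.0386]
  [  0.0997    0.1139    1.1506    0.1585    0.1675]
  [  0.1830    0.2515    0.1276    1.2058    0.0911]
  [  0.2000    0.2844    0.2460    0.1633    1.2100]
Total output x = L · d:
  x_0 = 1.1852·80 + 0.2662·11 + 0.1524·90 + 0.0711·30 + 0.2265·90 = 133.9825
  x_1 = 0.1001·80 + 1.2177·11 + 0.0362·90 + 0.0939·30 + 0.0386·90 = 30.9547
  x_2 = 0.0997·80 + 0.1139·11 + 1.1506·90 + 0.1585·30 + 0.1675·90 = 132.6062
  x_3 = 0.1830·80 + 0.2515·11 + 0.1276·90 + 1.2058·30 + 0.0911·90 = 73.2630
  x_4 = 0.2000·80 + 0.2844·11 + 0.2460·90 + 0.1633·30 + 1.2100·90 = 155.0674
Δx_0 = L[0,0] · Δd_0 = 1.1852 · 9 = 10.6667

10.6667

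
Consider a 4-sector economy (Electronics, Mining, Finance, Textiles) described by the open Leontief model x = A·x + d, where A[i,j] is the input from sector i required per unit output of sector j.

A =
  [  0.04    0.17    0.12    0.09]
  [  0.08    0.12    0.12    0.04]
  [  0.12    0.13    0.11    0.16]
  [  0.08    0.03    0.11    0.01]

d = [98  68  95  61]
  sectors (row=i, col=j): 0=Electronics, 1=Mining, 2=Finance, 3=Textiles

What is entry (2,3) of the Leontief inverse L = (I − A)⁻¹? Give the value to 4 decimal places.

Form M = I − A:
  [  0.96   -0.17   -0.12   -0.09]
  [ -0.08    0.88   -0.12   -0.04]
  [ -0.12   -0.13    0.89   -0.16]
  [ -0.08   -0.03   -0.11    0.99]
Leontief inverse L = M⁻¹:
  [  1.0989    0.2465    0.1990    0.1420]
  [  0.1307    1.1927    0.1896    0.0907]
  [  0.1877    0.2220    1.2061    0.2210]
  [  0.1136    0.0807    0.1558    1.0489]
Total output x = L · d:
  x_0 = 1.0989·98 + 0.2465·68 + 0.1990·95 + 0.1420·61 = 152.0216
  x_1 = 0.1307·98 + 1.1927·68 + 0.1896·95 + 0.0907·61 = 117.4590
  x_2 = 0.1877·98 + 0.2220·68 + 1.2061·95 + 0.2210·61 = 161.5481
  x_3 = 0.1136·98 + 0.0807·68 + 0.1558·95 + 1.0489·61 = 95.4099

L[2,3] = 0.2210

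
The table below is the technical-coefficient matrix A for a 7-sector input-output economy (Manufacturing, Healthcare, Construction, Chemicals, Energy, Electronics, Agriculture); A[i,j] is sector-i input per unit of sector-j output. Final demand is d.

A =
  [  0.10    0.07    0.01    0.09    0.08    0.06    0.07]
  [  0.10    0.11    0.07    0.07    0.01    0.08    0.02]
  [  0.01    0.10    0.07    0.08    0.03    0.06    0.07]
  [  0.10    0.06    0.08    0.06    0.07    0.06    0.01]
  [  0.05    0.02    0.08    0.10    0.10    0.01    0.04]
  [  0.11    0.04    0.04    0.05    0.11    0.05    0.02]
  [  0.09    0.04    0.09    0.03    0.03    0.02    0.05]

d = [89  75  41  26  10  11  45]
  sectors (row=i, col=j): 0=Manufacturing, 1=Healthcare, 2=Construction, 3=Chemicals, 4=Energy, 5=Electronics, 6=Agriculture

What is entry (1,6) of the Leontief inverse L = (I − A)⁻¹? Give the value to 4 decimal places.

L[1,6] = 0.0521

Form M = I − A:
  [  0.90   -0.07   -0.01   -0.09   -0.08   -0.06   -0.07]
  [ -0.10    0.89   -0.07   -0.07   -0.01   -0.08   -0.02]
  [ -0.01   -0.10    0.93   -0.08   -0.03   -0.06   -0.07]
  [ -0.10   -0.06   -0.08    0.94   -0.07   -0.06   -0.01]
  [ -0.05   -0.02   -0.08   -0.10    0.90   -0.01   -0.04]
  [ -0.11   -0.04   -0.04   -0.05   -0.11    0.95   -0.02]
  [ -0.09   -0.04   -0.09   -0.03   -0.03   -0.02    0.95]
Leontief inverse L = M⁻¹:
  [  1.1720    0.1212    0.0605    0.1494    0.1349    0.1011    0.1027]
  [  0.1692    1.1679    0.1163    0.1277    0.0590    0.1262    0.0521]
  [  0.0691    0.1501    1.1181    0.1288    0.0704    0.0985    0.0970]
  [  0.1611    0.1112    0.1250    1.1176    0.1203    0.1002    0.0424]
  [  0.1008    0.0630    0.1257    0.1512    1.1442    0.0427    0.0687]
  [  0.1688    0.0844    0.0828    0.1060    0.1613    1.0851    0.0511]
  [  0.1365    0.0822    0.1262    0.0740    0.0653    0.0516    1.0783]
Total output x = L · d:
  x_0 = 1.1720·89 + 0.1212·75 + 0.0605·41 + 0.1494·26 + 0.1349·10 + 0.1011·11 + 0.1027·45 = 126.8473
  x_1 = 0.1692·89 + 1.1679·75 + 0.1163·41 + 0.1277·26 + 0.0590·10 + 0.1262·11 + 0.0521·45 = 115.0569
  x_2 = 0.0691·89 + 0.1501·75 + 1.1181·41 + 0.1288·26 + 0.0704·10 + 0.0985·11 + 0.0970·45 = 72.7474
  x_3 = 0.1611·89 + 0.1112·75 + 0.1250·41 + 1.1176·26 + 0.1203·10 + 0.1002·11 + 0.0424·45 = 61.0697
  x_4 = 0.1008·89 + 0.0630·75 + 0.1257·41 + 0.1512·26 + 1.1442·10 + 0.0427·11 + 0.0687·45 = 37.7889
  x_5 = 0.1688·89 + 0.0844·75 + 0.0828·41 + 0.1060·26 + 0.1613·10 + 1.0851·11 + 0.0511·45 = 43.3461
  x_6 = 0.1365·89 + 0.0822·75 + 0.1262·41 + 0.0740·26 + 0.0653·10 + 0.0516·11 + 1.0783·45 = 75.1563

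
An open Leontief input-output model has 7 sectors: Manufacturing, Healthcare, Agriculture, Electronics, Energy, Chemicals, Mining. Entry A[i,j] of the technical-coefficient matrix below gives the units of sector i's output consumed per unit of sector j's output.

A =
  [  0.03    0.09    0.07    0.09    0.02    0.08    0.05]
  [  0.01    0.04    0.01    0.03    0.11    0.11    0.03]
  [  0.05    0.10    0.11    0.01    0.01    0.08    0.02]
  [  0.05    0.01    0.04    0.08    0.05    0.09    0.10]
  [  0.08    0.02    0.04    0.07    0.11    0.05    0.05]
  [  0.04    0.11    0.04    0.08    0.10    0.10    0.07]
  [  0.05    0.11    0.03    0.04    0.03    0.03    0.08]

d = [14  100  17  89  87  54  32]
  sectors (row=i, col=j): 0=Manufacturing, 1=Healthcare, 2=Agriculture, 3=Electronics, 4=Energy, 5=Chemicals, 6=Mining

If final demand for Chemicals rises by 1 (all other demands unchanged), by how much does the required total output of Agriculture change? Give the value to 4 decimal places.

0.1354

Form M = I − A:
  [  0.97   -0.09   -0.07   -0.09   -0.02   -0.08   -0.05]
  [ -0.01    0.96   -0.01   -0.03   -0.11   -0.11   -0.03]
  [ -0.05   -0.10    0.89   -0.01   -0.01   -0.08   -0.02]
  [ -0.05   -0.01   -0.04    0.92   -0.05   -0.09   -0.10]
  [ -0.08   -0.02   -0.04   -0.07    0.89   -0.05   -0.05]
  [ -0.04   -0.11   -0.04   -0.08   -0.10    0.90   -0.07]
  [ -0.05   -0.11   -0.03   -0.04   -0.03   -0.03    0.92]
Leontief inverse L = M⁻¹:
  [  1.0607    0.1398    0.1034    0.1309    0.0686    0.1406    0.0931]
  [  0.0393    1.0784    0.0346    0.0679    0.1581    0.1561    0.0659]
  [  0.0752    0.1491    1.1433    0.0426    0.0523    0.1354    0.0516]
  [  0.0837    0.0625    0.0735    1.1241    0.0947    0.1442    0.1465]
  [  0.1150    0.0665    0.0748    0.1153    1.1565    0.1039    0.0933]
  [  0.0813    0.1694    0.0788    0.1345    0.1672    1.1729    0.1246]
  [  0.0748    0.1518    0.0552    0.0736    0.0716    0.0786    1.1151]
Total output x = L · d:
  x_0 = 1.0607·14 + 0.1398·100 + 0.1034·17 + 0.1309·89 + 0.0686·87 + 0.1406·54 + 0.0931·32 = 58.7741
  x_1 = 0.0393·14 + 1.0784·100 + 0.0346·17 + 0.0679·89 + 0.1581·87 + 0.1561·54 + 0.0659·32 = 139.3151
  x_2 = 0.0752·14 + 0.1491·100 + 1.1433·17 + 0.0426·89 + 0.0523·87 + 0.1354·54 + 0.0516·32 = 52.7107
  x_3 = 0.0837·14 + 0.0625·100 + 0.0735·17 + 1.1241·89 + 0.0947·87 + 0.1442·54 + 0.1465·32 = 129.4255
  x_4 = 0.1150·14 + 0.0665·100 + 0.0748·17 + 0.1153·89 + 1.1565·87 + 0.1039·54 + 0.0933·32 = 129.0036
  x_5 = 0.0813·14 + 0.1694·100 + 0.0788·17 + 0.1345·89 + 0.1672·87 + 1.1729·54 + 0.1246·32 = 113.2556
  x_6 = 0.0748·14 + 0.1518·100 + 0.0552·17 + 0.0736·89 + 0.0716·87 + 0.0786·54 + 1.1151·32 = 69.8799
Δx_2 = L[2,5] · Δd_5 = 0.1354 · 1 = 0.1354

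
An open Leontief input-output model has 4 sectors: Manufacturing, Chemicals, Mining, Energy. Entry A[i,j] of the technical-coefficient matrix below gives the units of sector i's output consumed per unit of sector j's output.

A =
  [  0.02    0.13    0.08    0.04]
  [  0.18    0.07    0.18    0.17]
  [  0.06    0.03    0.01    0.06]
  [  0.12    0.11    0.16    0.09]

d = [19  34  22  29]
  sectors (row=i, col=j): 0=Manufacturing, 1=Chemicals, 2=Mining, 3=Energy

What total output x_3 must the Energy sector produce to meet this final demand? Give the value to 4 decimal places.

47.9238

Form M = I − A:
  [  0.98   -0.13   -0.08   -0.04]
  [ -0.18    0.93   -0.18   -0.17]
  [ -0.06   -0.03    0.99   -0.06]
  [ -0.12   -0.11   -0.16    0.91]
Leontief inverse L = M⁻¹:
  [  1.0690    0.1638    0.1301    0.0862]
  [  0.2573    1.1487    0.2690    0.2436]
  [  0.0839    0.0551    1.0402    0.0826]
  [  0.1868    0.1701    0.2326    1.1542]
Total output x = L · d:
  x_0 = 1.0690·19 + 0.1638·34 + 0.1301·22 + 0.0862·29 = 31.2423
  x_1 = 0.2573·19 + 1.1487·34 + 0.2690·22 + 0.2436·29 = 56.9299
  x_2 = 0.0839·19 + 0.0551·34 + 1.0402·22 + 0.0826·29 = 28.7453
  x_3 = 0.1868·19 + 0.1701·34 + 0.2326·22 + 1.1542·29 = 47.9238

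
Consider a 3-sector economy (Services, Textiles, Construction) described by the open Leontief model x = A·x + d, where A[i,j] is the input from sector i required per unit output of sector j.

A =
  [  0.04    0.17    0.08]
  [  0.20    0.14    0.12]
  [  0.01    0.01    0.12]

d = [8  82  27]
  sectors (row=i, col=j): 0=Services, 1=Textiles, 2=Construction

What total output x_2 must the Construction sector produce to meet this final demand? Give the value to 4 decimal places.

Form M = I − A:
  [  0.96   -0.17   -0.08]
  [ -0.20    0.86   -0.12]
  [ -0.01   -0.01    0.88]
Leontief inverse L = M⁻¹:
  [  1.0881    0.2166    0.1285]
  [  0.2552    1.2154    0.1889]
  [  0.0153    0.0163    1.1400]
Total output x = L · d:
  x_0 = 1.0881·8 + 0.2166·82 + 0.1285·27 = 29.9336
  x_1 = 0.2552·8 + 1.2154·82 + 0.1889·27 = 106.8081
  x_2 = 0.0153·8 + 0.0163·82 + 1.1400·27 = 32.2357

32.2357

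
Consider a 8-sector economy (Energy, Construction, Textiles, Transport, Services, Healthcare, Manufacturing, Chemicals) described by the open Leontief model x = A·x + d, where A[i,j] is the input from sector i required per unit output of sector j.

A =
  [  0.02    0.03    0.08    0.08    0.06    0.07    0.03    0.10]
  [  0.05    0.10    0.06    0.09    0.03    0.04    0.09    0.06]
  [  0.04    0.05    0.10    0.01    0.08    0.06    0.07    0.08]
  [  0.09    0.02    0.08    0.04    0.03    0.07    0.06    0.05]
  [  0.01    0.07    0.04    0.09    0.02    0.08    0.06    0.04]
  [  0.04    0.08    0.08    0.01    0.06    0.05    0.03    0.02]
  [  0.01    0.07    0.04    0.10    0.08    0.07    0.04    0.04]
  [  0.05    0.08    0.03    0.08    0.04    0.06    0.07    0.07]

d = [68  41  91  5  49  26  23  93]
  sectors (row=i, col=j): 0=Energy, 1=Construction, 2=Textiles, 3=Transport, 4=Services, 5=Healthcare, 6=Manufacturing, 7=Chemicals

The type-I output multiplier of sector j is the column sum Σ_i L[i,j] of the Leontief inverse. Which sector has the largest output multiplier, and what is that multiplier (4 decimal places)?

Textiles (1.9380)

Form M = I − A:
  [  0.98   -0.03   -0.08   -0.08   -0.06   -0.07   -0.03   -0.10]
  [ -0.05    0.90   -0.06   -0.09   -0.03   -0.04   -0.09   -0.06]
  [ -0.04   -0.05    0.90   -0.01   -0.08   -0.06   -0.07   -0.08]
  [ -0.09   -0.02   -0.08    0.96   -0.03   -0.07   -0.06   -0.05]
  [ -0.01   -0.07   -0.04   -0.09    0.98   -0.08   -0.06   -0.04]
  [ -0.04   -0.08   -0.08   -0.01   -0.06    0.95   -0.03   -0.02]
  [ -0.01   -0.07   -0.04   -0.10   -0.08   -0.07    0.96   -0.04]
  [ -0.05   -0.08   -0.03   -0.08   -0.04   -0.06   -0.07    0.93]
Leontief inverse L = M⁻¹:
  [  1.0565    0.0839    0.1349    0.1288    0.1023    0.1232    0.0798    0.1480]
  [  0.0902    1.1607    0.1214    0.1508    0.0783    0.0989    0.1463    0.1149]
  [  0.0727    0.1094    1.1563    0.0651    0.1266    0.1157    0.1220    0.1310]
  [  0.1204    0.0687    0.1337    1.0866    0.0734    0.1202    0.1033    0.0975]
  [  0.0429    0.1178    0.0889    0.1333    1.0573    0.1252    0.1030    0.0796]
  [  0.0654    0.1254    0.1250    0.0510    0.0946    1.0913    0.0704    0.0592]
  [  0.0451    0.1218    0.0924    0.1487    0.1182    0.1206    1.0877    0.0831]
  [  0.0867    0.1361    0.0853    0.1357    0.0831    0.1141    0.1205    1.1192]
Total output x = L · d:
  x_0 = 1.0565·68 + 0.0839·41 + 0.1349·91 + 0.1288·5 + 0.1023·49 + 0.1232·26 + 0.0798·23 + 0.1480·93 = 112.0195
  x_1 = 0.0902·68 + 1.1607·41 + 0.1214·91 + 0.1508·5 + 0.0783·49 + 0.0989·26 + 0.1463·23 + 0.1149·93 = 85.9830
  x_2 = 0.0727·68 + 0.1094·41 + 1.1563·91 + 0.0651·5 + 0.1266·49 + 0.1157·26 + 0.1220·23 + 0.1310·93 = 139.1821
  x_3 = 0.1204·68 + 0.0687·41 + 0.1337·91 + 1.0866·5 + 0.0734·49 + 0.1202·26 + 0.1033·23 + 0.0975·93 = 46.7660
  x_4 = 0.0429·68 + 0.1178·41 + 0.0889·91 + 0.1333·5 + 1.0573·49 + 0.1252·26 + 0.1030·23 + 0.0796·93 = 81.3366
  x_5 = 0.0654·68 + 0.1254·41 + 0.1250·91 + 0.0510·5 + 0.0946·49 + 1.0913·26 + 0.0704·23 + 0.0592·93 = 61.3527
  x_6 = 0.0451·68 + 0.1218·41 + 0.0924·91 + 0.1487·5 + 0.1182·49 + 0.1206·26 + 1.0877·23 + 0.0831·93 = 58.8931
  x_7 = 0.0867·68 + 0.1361·41 + 0.0853·91 + 0.1357·5 + 0.0831·49 + 0.1141·26 + 0.1205·23 + 1.1192·93 = 133.8210
Output multipliers (column sums of L):
  Energy: 1.5800
  Construction: 1.9237
  Textiles: 1.9380
  Transport: 1.9000
  Services: 1.7337
  Healthcare: 1.9093
  Manufacturing: 1.8331
  Chemicals: 1.8326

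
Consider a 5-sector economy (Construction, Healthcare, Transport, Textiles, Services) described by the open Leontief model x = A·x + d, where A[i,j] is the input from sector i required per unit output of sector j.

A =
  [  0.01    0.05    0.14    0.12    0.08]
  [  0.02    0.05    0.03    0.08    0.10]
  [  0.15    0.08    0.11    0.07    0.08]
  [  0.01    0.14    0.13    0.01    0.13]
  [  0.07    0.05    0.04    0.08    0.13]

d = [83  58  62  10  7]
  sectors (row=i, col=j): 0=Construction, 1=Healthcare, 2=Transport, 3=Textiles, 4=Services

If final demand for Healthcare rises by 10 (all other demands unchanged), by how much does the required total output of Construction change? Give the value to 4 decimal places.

1.0433

Form M = I − A:
  [  0.99   -0.05   -0.14   -0.12   -0.08]
  [ -0.02    0.95   -0.03   -0.08   -0.10]
  [ -0.15   -0.08    0.89   -0.07   -0.08]
  [ -0.01   -0.14   -0.13    0.99   -0.13]
  [ -0.07   -0.05   -0.04   -0.08    0.87]
Leontief inverse L = M⁻¹:
  [  1.0549    0.1043    0.2000    0.1627    0.1517]
  [  0.0438    1.0847    0.0663    0.1099    0.1512]
  [  0.1952    0.1381    1.1855    0.1318    0.1625]
  [  0.0558    0.1849    0.1790    1.0607    0.2013]
  [  0.1015    0.0941    0.0909    0.1230    1.1963]
Total output x = L · d:
  x_0 = 1.0549·83 + 0.1043·58 + 0.2000·62 + 0.1627·10 + 0.1517·7 = 108.6976
  x_1 = 0.0438·83 + 1.0847·58 + 0.0663·62 + 0.1099·10 + 0.1512·7 = 72.8093
  x_2 = 0.1952·83 + 0.1381·58 + 1.1855·62 + 0.1318·10 + 0.1625·7 = 100.1708
  x_3 = 0.0558·83 + 0.1849·58 + 0.1790·62 + 1.0607·10 + 0.2013·7 = 38.4727
  x_4 = 0.1015·83 + 0.0941·58 + 0.0909·62 + 0.1230·10 + 1.1963·7 = 29.1195
Δx_0 = L[0,1] · Δd_1 = 0.1043 · 10 = 1.0433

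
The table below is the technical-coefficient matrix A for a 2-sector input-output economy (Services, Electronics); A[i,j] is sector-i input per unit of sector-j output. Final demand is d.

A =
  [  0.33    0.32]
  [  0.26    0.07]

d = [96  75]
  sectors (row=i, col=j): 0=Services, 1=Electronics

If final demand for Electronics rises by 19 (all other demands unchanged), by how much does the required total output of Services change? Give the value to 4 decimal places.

Form M = I − A:
  [  0.67   -0.32]
  [ -0.26    0.93]
Leontief inverse L = M⁻¹:
  [  1.7225    0.5927]
  [  0.4816    1.2410]
Total output x = L · d:
  x_0 = 1.7225·96 + 0.5927·75 = 209.8166
  x_1 = 0.4816·96 + 1.2410·75 = 139.3036
Δx_0 = L[0,1] · Δd_1 = 0.5927 · 19 = 11.2613

11.2613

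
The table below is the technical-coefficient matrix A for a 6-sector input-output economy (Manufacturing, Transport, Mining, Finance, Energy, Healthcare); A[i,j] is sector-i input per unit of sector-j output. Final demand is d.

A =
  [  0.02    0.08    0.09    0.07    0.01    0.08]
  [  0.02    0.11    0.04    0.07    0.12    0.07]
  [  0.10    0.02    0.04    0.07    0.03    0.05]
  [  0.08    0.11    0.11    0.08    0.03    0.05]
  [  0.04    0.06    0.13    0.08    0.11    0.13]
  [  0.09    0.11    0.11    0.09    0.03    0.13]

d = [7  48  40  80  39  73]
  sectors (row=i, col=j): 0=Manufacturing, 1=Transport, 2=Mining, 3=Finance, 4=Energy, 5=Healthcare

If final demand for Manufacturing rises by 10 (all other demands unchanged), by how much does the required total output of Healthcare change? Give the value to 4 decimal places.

1.5159

Form M = I − A:
  [  0.98   -0.08   -0.09   -0.07   -0.01   -0.08]
  [ -0.02    0.89   -0.04   -0.07   -0.12   -0.07]
  [ -0.10   -0.02    0.96   -0.07   -0.03   -0.05]
  [ -0.08   -0.11   -0.11    0.92   -0.03   -0.05]
  [ -0.04   -0.06   -0.13   -0.08    0.89   -0.13]
  [ -0.09   -0.11   -0.11   -0.09   -0.03    0.87]
Leontief inverse L = M⁻¹:
  [  1.0605    0.1318    0.1390    0.1177    0.0427    0.1293]
  [  0.0659    1.1772    0.1097    0.1317    0.1723    0.1404]
  [  0.1323    0.0655    1.0877    0.1117    0.0539    0.0944]
  [  0.1276    0.1751    0.1727    1.1405    0.0731    0.1122]
  [  0.1050    0.1389    0.2160    0.1573    1.1634    0.2161]
  [  0.1516    0.1937    0.1911    0.1663    0.0807    1.2115]
Total output x = L · d:
  x_0 = 1.0605·7 + 0.1318·48 + 0.1390·40 + 0.1177·80 + 0.0427·39 + 0.1293·73 = 39.8250
  x_1 = 0.0659·7 + 1.1772·48 + 0.1097·40 + 0.1317·80 + 0.1723·39 + 0.1404·73 = 88.8611
  x_2 = 0.1323·7 + 0.0655·48 + 1.0877·40 + 0.1117·80 + 0.0539·39 + 0.0944·73 = 65.5122
  x_3 = 0.1276·7 + 0.1751·48 + 0.1727·40 + 1.1405·80 + 0.0731·39 + 0.1122·73 = 118.4839
  x_4 = 0.1050·7 + 0.1389·48 + 0.2160·40 + 0.1573·80 + 1.1634·39 + 0.2161·73 = 89.7717
  x_5 = 0.1516·7 + 0.1937·48 + 0.1911·40 + 0.1663·80 + 0.0807·39 + 1.2115·73 = 122.8989
Δx_5 = L[5,0] · Δd_0 = 0.1516 · 10 = 1.5159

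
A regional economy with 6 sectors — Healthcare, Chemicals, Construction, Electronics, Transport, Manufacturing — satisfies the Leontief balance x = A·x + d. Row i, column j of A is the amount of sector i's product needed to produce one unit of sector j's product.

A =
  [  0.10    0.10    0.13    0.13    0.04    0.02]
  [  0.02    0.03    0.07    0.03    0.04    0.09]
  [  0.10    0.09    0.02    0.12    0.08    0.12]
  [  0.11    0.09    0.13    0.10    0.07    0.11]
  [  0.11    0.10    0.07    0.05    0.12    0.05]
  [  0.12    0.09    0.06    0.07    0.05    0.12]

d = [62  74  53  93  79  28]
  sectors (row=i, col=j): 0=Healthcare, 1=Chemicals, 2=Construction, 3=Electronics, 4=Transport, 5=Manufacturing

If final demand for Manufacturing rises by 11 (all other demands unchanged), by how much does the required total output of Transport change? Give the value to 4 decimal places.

Form M = I − A:
  [  0.90   -0.10   -0.13   -0.13   -0.04   -0.02]
  [ -0.02    0.97   -0.07   -0.03   -0.04   -0.09]
  [ -0.10   -0.09    0.98   -0.12   -0.08   -0.12]
  [ -0.11   -0.09   -0.13    0.90   -0.07   -0.11]
  [ -0.11   -0.10   -0.07   -0.05    0.88   -0.05]
  [ -0.12   -0.09   -0.06   -0.07   -0.05    0.88]
Leontief inverse L = M⁻¹:
  [  1.1937    0.1847    0.2152    0.2217    0.1060    0.1091]
  [  0.0737    1.0769    0.1109    0.0765    0.0765    0.1409]
  [  0.1982    0.1770    1.1100    0.2068    0.1462    0.2081]
  [  0.2233    0.1910    0.2268    1.2048    0.1475    0.2145]
  [  0.1981    0.1802    0.1488    0.1301    1.1846    0.1268]
  [  0.2129    0.1728    0.1429    0.1554    0.1113    1.2041]
Total output x = L · d:
  x_0 = 1.1937·62 + 0.1847·74 + 0.2152·53 + 0.2217·93 + 0.1060·79 + 0.1091·28 = 131.1262
  x_1 = 0.0737·62 + 1.0769·74 + 0.1109·53 + 0.0765·93 + 0.0765·79 + 0.1409·28 = 107.2451
  x_2 = 0.1982·62 + 0.1770·74 + 1.1100·53 + 0.2068·93 + 0.1462·79 + 0.2081·28 = 120.8271
  x_3 = 0.2233·62 + 0.1910·74 + 0.2268·53 + 1.2048·93 + 0.1475·79 + 0.2145·28 = 169.7027
  x_4 = 0.1981·62 + 0.1802·74 + 0.1488·53 + 0.1301·93 + 1.1846·79 + 0.1268·28 = 142.7468
  x_5 = 0.2129·62 + 0.1728·74 + 0.1429·53 + 0.1554·93 + 0.1113·79 + 1.2041·28 = 90.5152
Δx_4 = L[4,5] · Δd_5 = 0.1268 · 11 = 1.3948

1.3948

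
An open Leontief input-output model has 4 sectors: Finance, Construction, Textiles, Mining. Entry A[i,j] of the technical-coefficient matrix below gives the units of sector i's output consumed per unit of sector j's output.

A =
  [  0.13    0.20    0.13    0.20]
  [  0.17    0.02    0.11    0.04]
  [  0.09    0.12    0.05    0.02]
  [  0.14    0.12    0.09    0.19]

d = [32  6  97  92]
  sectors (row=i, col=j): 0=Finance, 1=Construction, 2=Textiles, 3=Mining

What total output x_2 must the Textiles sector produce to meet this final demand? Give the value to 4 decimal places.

120.0932

Form M = I − A:
  [  0.87   -0.20   -0.13   -0.20]
  [ -0.17    0.98   -0.11   -0.04]
  [ -0.09   -0.12    0.95   -0.02]
  [ -0.14   -0.12   -0.09    0.81]
Leontief inverse L = M⁻¹:
  [  1.2962    0.3370    0.2489    0.3428]
  [  0.2543    1.1086    0.1747    0.1219]
  [  0.1608    0.1771    1.1023    0.0757]
  [  0.2796    0.2422    0.1914    1.3203]
Total output x = L · d:
  x_0 = 1.2962·32 + 0.3370·6 + 0.2489·97 + 0.3428·92 = 99.1808
  x_1 = 0.2543·32 + 1.1086·6 + 0.1747·97 + 0.1219·92 = 42.9471
  x_2 = 0.1608·32 + 0.1771·6 + 1.1023·97 + 0.0757·92 = 120.0932
  x_3 = 0.2796·32 + 0.2422·6 + 0.1914·97 + 1.3203·92 = 150.4288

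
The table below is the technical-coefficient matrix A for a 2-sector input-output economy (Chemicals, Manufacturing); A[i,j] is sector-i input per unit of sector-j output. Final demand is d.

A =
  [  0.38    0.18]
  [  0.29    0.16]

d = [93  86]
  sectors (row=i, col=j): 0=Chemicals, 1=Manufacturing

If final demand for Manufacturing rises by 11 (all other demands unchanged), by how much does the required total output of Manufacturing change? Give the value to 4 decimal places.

14.5540

Form M = I − A:
  [  0.62   -0.18]
  [ -0.29    0.84]
Leontief inverse L = M⁻¹:
  [  1.7926    0.3841]
  [  0.6189    1.3231]
Total output x = L · d:
  x_0 = 1.7926·93 + 0.3841·86 = 199.7439
  x_1 = 0.6189·93 + 1.3231·86 = 171.3402
Δx_1 = L[1,1] · Δd_1 = 1.3231 · 11 = 14.5540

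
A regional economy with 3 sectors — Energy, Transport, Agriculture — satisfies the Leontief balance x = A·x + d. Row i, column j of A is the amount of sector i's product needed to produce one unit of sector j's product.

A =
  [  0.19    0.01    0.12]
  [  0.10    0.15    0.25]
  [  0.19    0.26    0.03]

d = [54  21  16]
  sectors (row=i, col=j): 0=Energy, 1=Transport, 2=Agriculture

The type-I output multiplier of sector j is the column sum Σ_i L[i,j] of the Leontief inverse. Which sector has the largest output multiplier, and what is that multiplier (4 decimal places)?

Energy (1.8461)

Form M = I − A:
  [  0.81   -0.01   -0.12]
  [ -0.10    0.85   -0.25]
  [ -0.19   -0.26    0.97]
Leontief inverse L = M⁻¹:
  [  1.2846    0.0692    0.1767]
  [  0.2444    1.2903    0.3628]
  [  0.3171    0.3594    1.1628]
Total output x = L · d:
  x_0 = 1.2846·54 + 0.0692·21 + 0.1767·16 = 73.6472
  x_1 = 0.2444·54 + 1.2903·21 + 0.3628·16 = 46.0988
  x_2 = 0.3171·54 + 0.3594·21 + 1.1628·16 = 43.2770
Output multipliers (column sums of L):
  Energy: 1.8461
  Transport: 1.7189
  Agriculture: 1.7023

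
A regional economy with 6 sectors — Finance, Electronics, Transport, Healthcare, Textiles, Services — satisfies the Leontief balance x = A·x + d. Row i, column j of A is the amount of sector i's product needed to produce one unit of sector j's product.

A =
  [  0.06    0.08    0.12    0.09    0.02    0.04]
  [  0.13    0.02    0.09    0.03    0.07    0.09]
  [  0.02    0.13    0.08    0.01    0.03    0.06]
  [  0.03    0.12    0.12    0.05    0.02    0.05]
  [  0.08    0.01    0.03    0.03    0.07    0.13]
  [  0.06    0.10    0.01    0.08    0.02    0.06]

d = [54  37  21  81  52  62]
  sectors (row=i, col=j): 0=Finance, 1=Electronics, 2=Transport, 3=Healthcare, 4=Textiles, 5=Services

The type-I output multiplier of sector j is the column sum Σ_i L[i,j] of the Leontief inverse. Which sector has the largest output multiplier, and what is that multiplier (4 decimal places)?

Electronics (1.7443)

Form M = I − A:
  [  0.94   -0.08   -0.12   -0.09   -0.02   -0.04]
  [ -0.13    0.98   -0.09   -0.03   -0.07   -0.09]
  [ -0.02   -0.13    0.92   -0.01   -0.03   -0.06]
  [ -0.03   -0.12   -0.12    0.95   -0.02   -0.05]
  [ -0.08   -0.01   -0.03   -0.03    0.93   -0.13]
  [ -0.06   -0.10   -0.01   -0.08   -0.02    0.94]
Leontief inverse L = M⁻¹:
  [  1.0992    0.1364    0.1745    0.1187    0.0439    0.0834]
  [  0.1705    1.0759    0.1406    0.0660    0.0935    0.1357]
  [  0.0588    0.1678    1.1181    0.0326    0.0528    0.0990]
  [  0.0712    0.1699    0.1687    1.0758    0.0449    0.0935]
  [  0.1142    0.0538    0.0655    0.0617    1.0888    0.1681]
  [  0.0974    0.1405    0.0537    0.1078    0.0403    1.0962]
Total output x = L · d:
  x_0 = 1.0992·54 + 0.1364·37 + 0.1745·21 + 0.1187·81 + 0.0439·52 + 0.0834·62 = 85.1340
  x_1 = 0.1705·54 + 1.0759·37 + 0.1406·21 + 0.0660·81 + 0.0935·52 + 0.1357·62 = 70.5874
  x_2 = 0.0588·54 + 0.1678·37 + 1.1181·21 + 0.0326·81 + 0.0528·52 + 0.0990·62 = 44.3899
  x_3 = 0.0712·54 + 0.1699·37 + 0.1687·21 + 1.0758·81 + 0.0449·52 + 0.0935·62 = 108.9493
  x_4 = 0.1142·54 + 0.0538·37 + 0.0655·21 + 0.0617·81 + 1.0888·52 + 0.1681·62 = 81.5767
  x_5 = 0.0974·54 + 0.1405·37 + 0.0537·21 + 0.1078·81 + 0.0403·52 + 1.0962·62 = 90.3810
Output multipliers (column sums of L):
  Finance: 1.6114
  Electronics: 1.7443
  Transport: 1.7213
  Healthcare: 1.4627
  Textiles: 1.3642
  Services: 1.6758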